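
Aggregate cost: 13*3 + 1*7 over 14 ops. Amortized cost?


Formula: Amortized cost = Total cost / Operations
Total cost = (13 * 3) + (1 * 7)
Total cost = 39 + 7 = 46
Amortized = 46 / 14 = 3.2857

3.2857


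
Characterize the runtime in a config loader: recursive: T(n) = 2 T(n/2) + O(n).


Reasoning: master theorem case 2 (merge-sort recurrence)
Complexity: O(n log n)

O(n log n)


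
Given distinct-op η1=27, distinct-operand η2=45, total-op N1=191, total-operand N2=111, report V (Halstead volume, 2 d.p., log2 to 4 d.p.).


Formula: V = N * log2(η), where N = N1 + N2 and η = η1 + η2
η = 27 + 45 = 72
N = 191 + 111 = 302
log2(72) ≈ 6.1699
V = 302 * 6.1699 = 1863.31

1863.31


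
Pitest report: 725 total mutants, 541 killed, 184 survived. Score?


Mutation score = killed / total * 100
Mutation score = 541 / 725 * 100
Mutation score = 74.62%

74.62%


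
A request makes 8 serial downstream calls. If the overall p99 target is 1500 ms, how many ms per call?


Formula: per_stage = total_budget / stages
per_stage = 1500 / 8
per_stage = 187.5 ms

187.5 ms


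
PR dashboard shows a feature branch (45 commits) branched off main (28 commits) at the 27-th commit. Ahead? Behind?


Common ancestor: commit #27
feature commits after divergence: 45 - 27 = 18
main commits after divergence: 28 - 27 = 1
feature is 18 commits ahead of main
main is 1 commits ahead of feature

feature ahead: 18, main ahead: 1


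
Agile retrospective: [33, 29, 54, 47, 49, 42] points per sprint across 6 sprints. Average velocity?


Formula: Avg velocity = Total points / Number of sprints
Points: [33, 29, 54, 47, 49, 42]
Sum = 33 + 29 + 54 + 47 + 49 + 42 = 254
Avg velocity = 254 / 6 = 42.33 points/sprint

42.33 points/sprint


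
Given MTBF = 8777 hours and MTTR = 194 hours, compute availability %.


Availability = MTBF / (MTBF + MTTR)
Availability = 8777 / (8777 + 194)
Availability = 8777 / 8971
Availability = 97.8375%

97.8375%


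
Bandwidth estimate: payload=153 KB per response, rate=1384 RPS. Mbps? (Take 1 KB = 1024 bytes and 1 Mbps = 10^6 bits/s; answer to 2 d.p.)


Formula: Mbps = payload_bytes * RPS * 8 / 1e6
Payload per request = 153 KB = 153 * 1024 = 156672 bytes
Total bytes/sec = 156672 * 1384 = 216834048
Total bits/sec = 216834048 * 8 = 1734672384
Mbps = 1734672384 / 1e6 = 1734.67

1734.67 Mbps


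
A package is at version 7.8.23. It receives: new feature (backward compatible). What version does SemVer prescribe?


Current: 7.8.23
Change category: 'new feature (backward compatible)' → minor bump
SemVer rule: minor bump → increment MINOR, reset PATCH to 0 (MAJOR unchanged)
New: 7.9.0

7.9.0


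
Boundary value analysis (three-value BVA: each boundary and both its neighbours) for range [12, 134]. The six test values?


Range: [12, 134]
Boundaries: just below min, min, min+1, max-1, max, just above max
Values: [11, 12, 13, 133, 134, 135]

[11, 12, 13, 133, 134, 135]


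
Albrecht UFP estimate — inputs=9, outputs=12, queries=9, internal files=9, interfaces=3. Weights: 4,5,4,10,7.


UFP = EI*4 + EO*5 + EQ*4 + ILF*10 + EIF*7
UFP = 9*4 + 12*5 + 9*4 + 9*10 + 3*7
UFP = 36 + 60 + 36 + 90 + 21
UFP = 243

243


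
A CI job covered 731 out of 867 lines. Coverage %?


Coverage = covered / total * 100
Coverage = 731 / 867 * 100
Coverage = 84.31%

84.31%


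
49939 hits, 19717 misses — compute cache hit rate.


Formula: hit rate = hits / (hits + misses) * 100
hit rate = 49939 / (49939 + 19717) * 100
hit rate = 49939 / 69656 * 100
hit rate = 71.69%

71.69%


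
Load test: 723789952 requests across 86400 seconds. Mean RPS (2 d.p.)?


Formula: throughput = requests / seconds
throughput = 723789952 / 86400
throughput = 8377.2 requests/second

8377.2 requests/second


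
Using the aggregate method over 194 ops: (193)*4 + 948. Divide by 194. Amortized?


Formula: Amortized cost = Total cost / Operations
Total cost = (193 * 4) + (1 * 948)
Total cost = 772 + 948 = 1720
Amortized = 1720 / 194 = 8.866

8.866


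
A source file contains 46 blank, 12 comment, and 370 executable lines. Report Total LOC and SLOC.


Total LOC = blank + comment + code
Total LOC = 46 + 12 + 370 = 428
SLOC (source only) = code = 370

Total LOC: 428, SLOC: 370


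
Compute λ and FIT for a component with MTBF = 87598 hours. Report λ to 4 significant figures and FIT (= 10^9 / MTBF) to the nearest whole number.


Formula: λ = 1 / MTBF; FIT = λ × 1e9 = 1e9 / MTBF
λ = 1 / 87598 ≈ 1.142e-05 failures/hour
FIT = 1e9 / 87598 ≈ 11416 failures per 1e9 hours (nearest whole number)

λ = 1.142e-05 /h, FIT = 11416


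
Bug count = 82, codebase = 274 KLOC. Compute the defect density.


Defect density = defects / KLOC
Defect density = 82 / 274
Defect density = 0.299 defects/KLOC

0.299 defects/KLOC


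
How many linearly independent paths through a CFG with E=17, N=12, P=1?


Formula: V(G) = E - N + 2P
V(G) = 17 - 12 + 2*1
V(G) = 5 + 2
V(G) = 7

7


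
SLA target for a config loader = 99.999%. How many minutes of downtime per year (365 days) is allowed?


Formula: allowed downtime = period * (100 - SLA) / 100
Period (year (365 days)) = 525600 minutes
Unavailability fraction = (100 - 99.999) / 100
Allowed downtime = 525600 * (100 - 99.999) / 100
Allowed downtime = 5.256 minutes

5.256 minutes


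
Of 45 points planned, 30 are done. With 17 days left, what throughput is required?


Formula: Required rate = Remaining points / Days left
Remaining = 45 - 30 = 15 points
Required rate = 15 / 17 = 0.88 points/day

0.88 points/day


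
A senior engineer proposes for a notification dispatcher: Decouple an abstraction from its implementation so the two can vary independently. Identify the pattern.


This matches the Bridge pattern

Bridge


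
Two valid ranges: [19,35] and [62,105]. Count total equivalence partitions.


Valid ranges: [19,35] and [62,105]
Class 1: x < 19 — invalid
Class 2: 19 ≤ x ≤ 35 — valid
Class 3: 35 < x < 62 — invalid (gap between ranges)
Class 4: 62 ≤ x ≤ 105 — valid
Class 5: x > 105 — invalid
Total equivalence classes: 5

5 equivalence classes


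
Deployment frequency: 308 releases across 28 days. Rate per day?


Formula: deployments per day = releases / days
= 308 / 28
= 11.0 deploys/day
(equivalently, 77.0 deploys/week)

11.0 deploys/day


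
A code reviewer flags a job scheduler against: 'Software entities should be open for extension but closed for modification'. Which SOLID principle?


This describes the Open/Closed Principle (OCP)

Open/Closed Principle (OCP)


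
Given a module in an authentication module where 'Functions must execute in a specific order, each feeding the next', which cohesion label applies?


Reasoning: Output of one is input to next
Type: Sequential cohesion

Sequential cohesion


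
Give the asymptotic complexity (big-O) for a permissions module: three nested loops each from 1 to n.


Reasoning: three levels of nesting over n
Complexity: O(n^3)

O(n^3)


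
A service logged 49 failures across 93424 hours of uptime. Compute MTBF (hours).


Formula: MTBF = Total operating time / Number of failures
MTBF = 93424 / 49
MTBF = 1906.61 hours

1906.61 hours


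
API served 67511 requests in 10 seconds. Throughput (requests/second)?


Formula: throughput = requests / seconds
throughput = 67511 / 10
throughput = 6751.1 requests/second

6751.1 requests/second


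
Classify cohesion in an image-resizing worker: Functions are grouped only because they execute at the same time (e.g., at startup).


Reasoning: Related by timing only
Type: Temporal cohesion

Temporal cohesion


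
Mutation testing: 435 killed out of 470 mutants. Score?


Mutation score = killed / total * 100
Mutation score = 435 / 470 * 100
Mutation score = 92.55%

92.55%


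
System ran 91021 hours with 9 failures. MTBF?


Formula: MTBF = Total operating time / Number of failures
MTBF = 91021 / 9
MTBF = 10113.44 hours

10113.44 hours


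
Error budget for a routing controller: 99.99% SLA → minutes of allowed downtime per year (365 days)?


Formula: allowed downtime = period * (100 - SLA) / 100
Period (year (365 days)) = 525600 minutes
Unavailability fraction = (100 - 99.99) / 100
Allowed downtime = 525600 * (100 - 99.99) / 100
Allowed downtime = 52.56 minutes

52.56 minutes


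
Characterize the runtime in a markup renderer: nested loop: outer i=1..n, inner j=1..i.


Reasoning: triangle: n(n+1)/2 ~ n^2/2
Complexity: O(n^2)

O(n^2)


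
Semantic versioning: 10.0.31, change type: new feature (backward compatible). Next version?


Current: 10.0.31
Change category: 'new feature (backward compatible)' → minor bump
SemVer rule: minor bump → increment MINOR, reset PATCH to 0 (MAJOR unchanged)
New: 10.1.0

10.1.0


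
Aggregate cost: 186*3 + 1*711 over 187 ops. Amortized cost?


Formula: Amortized cost = Total cost / Operations
Total cost = (186 * 3) + (1 * 711)
Total cost = 558 + 711 = 1269
Amortized = 1269 / 187 = 6.7861

6.7861


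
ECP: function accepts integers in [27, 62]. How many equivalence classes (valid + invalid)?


Valid range: [27, 62]
Class 1: x < 27 — invalid
Class 2: 27 ≤ x ≤ 62 — valid
Class 3: x > 62 — invalid
Total equivalence classes: 3

3 equivalence classes


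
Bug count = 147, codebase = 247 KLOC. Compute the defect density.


Defect density = defects / KLOC
Defect density = 147 / 247
Defect density = 0.595 defects/KLOC

0.595 defects/KLOC


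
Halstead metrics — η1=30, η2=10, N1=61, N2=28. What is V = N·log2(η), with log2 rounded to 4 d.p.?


Formula: V = N * log2(η), where N = N1 + N2 and η = η1 + η2
η = 30 + 10 = 40
N = 61 + 28 = 89
log2(40) ≈ 5.3219
V = 89 * 5.3219 = 473.65

473.65


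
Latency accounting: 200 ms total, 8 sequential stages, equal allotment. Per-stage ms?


Formula: per_stage = total_budget / stages
per_stage = 200 / 8
per_stage = 25.0 ms

25.0 ms


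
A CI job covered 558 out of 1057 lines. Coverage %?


Coverage = covered / total * 100
Coverage = 558 / 1057 * 100
Coverage = 52.79%

52.79%


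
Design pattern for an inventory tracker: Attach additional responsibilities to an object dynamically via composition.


This matches the Decorator pattern

Decorator


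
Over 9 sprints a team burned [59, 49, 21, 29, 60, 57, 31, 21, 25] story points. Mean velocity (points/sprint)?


Formula: Avg velocity = Total points / Number of sprints
Points: [59, 49, 21, 29, 60, 57, 31, 21, 25]
Sum = 59 + 49 + 21 + 29 + 60 + 57 + 31 + 21 + 25 = 352
Avg velocity = 352 / 9 = 39.11 points/sprint

39.11 points/sprint


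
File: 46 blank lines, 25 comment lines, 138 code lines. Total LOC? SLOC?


Total LOC = blank + comment + code
Total LOC = 46 + 25 + 138 = 209
SLOC (source only) = code = 138

Total LOC: 209, SLOC: 138


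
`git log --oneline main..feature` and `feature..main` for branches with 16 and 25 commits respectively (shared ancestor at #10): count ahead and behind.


Common ancestor: commit #10
feature commits after divergence: 16 - 10 = 6
main commits after divergence: 25 - 10 = 15
feature is 6 commits ahead of main
main is 15 commits ahead of feature

feature ahead: 6, main ahead: 15


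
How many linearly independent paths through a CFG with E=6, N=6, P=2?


Formula: V(G) = E - N + 2P
V(G) = 6 - 6 + 2*2
V(G) = 0 + 4
V(G) = 4

4


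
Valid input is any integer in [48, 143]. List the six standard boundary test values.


Range: [48, 143]
Boundaries: just below min, min, min+1, max-1, max, just above max
Values: [47, 48, 49, 142, 143, 144]

[47, 48, 49, 142, 143, 144]


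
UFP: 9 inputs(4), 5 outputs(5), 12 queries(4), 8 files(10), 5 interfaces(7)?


UFP = EI*4 + EO*5 + EQ*4 + ILF*10 + EIF*7
UFP = 9*4 + 5*5 + 12*4 + 8*10 + 5*7
UFP = 36 + 25 + 48 + 80 + 35
UFP = 224

224


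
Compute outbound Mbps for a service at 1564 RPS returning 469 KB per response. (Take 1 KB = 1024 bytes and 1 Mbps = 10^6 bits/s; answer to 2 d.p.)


Formula: Mbps = payload_bytes * RPS * 8 / 1e6
Payload per request = 469 KB = 469 * 1024 = 480256 bytes
Total bytes/sec = 480256 * 1564 = 751120384
Total bits/sec = 751120384 * 8 = 6008963072
Mbps = 6008963072 / 1e6 = 6008.96

6008.96 Mbps


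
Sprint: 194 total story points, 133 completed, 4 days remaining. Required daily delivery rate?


Formula: Required rate = Remaining points / Days left
Remaining = 194 - 133 = 61 points
Required rate = 61 / 4 = 15.25 points/day

15.25 points/day


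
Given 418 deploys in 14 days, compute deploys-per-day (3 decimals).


Formula: deployments per day = releases / days
= 418 / 14
= 29.857 deploys/day
(equivalently, 209.0 deploys/week)

29.857 deploys/day


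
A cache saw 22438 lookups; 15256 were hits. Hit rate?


Formula: hit rate = hits / (hits + misses) * 100
hit rate = 15256 / (15256 + 7182) * 100
hit rate = 15256 / 22438 * 100
hit rate = 67.99%

67.99%


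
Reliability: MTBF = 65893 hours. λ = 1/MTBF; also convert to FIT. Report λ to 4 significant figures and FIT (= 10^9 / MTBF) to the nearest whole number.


Formula: λ = 1 / MTBF; FIT = λ × 1e9 = 1e9 / MTBF
λ = 1 / 65893 ≈ 1.518e-05 failures/hour
FIT = 1e9 / 65893 ≈ 15176 failures per 1e9 hours (nearest whole number)

λ = 1.518e-05 /h, FIT = 15176


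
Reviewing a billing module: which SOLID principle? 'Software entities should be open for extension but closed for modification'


This describes the Open/Closed Principle (OCP)

Open/Closed Principle (OCP)


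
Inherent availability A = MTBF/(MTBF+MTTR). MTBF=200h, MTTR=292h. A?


Availability = MTBF / (MTBF + MTTR)
Availability = 200 / (200 + 292)
Availability = 200 / 492
Availability = 40.6504%

40.6504%


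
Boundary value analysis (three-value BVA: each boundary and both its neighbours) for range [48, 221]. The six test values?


Range: [48, 221]
Boundaries: just below min, min, min+1, max-1, max, just above max
Values: [47, 48, 49, 220, 221, 222]

[47, 48, 49, 220, 221, 222]


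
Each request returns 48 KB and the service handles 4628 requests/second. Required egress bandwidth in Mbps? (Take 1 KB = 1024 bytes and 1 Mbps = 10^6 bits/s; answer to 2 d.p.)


Formula: Mbps = payload_bytes * RPS * 8 / 1e6
Payload per request = 48 KB = 48 * 1024 = 49152 bytes
Total bytes/sec = 49152 * 4628 = 227475456
Total bits/sec = 227475456 * 8 = 1819803648
Mbps = 1819803648 / 1e6 = 1819.8

1819.8 Mbps


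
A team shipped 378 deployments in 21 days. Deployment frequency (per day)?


Formula: deployments per day = releases / days
= 378 / 21
= 18.0 deploys/day
(equivalently, 126.0 deploys/week)

18.0 deploys/day


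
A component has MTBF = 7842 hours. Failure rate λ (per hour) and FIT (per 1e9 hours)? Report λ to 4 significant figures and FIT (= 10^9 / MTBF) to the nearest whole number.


Formula: λ = 1 / MTBF; FIT = λ × 1e9 = 1e9 / MTBF
λ = 1 / 7842 ≈ 1.275e-04 failures/hour
FIT = 1e9 / 7842 ≈ 127518 failures per 1e9 hours (nearest whole number)

λ = 1.275e-04 /h, FIT = 127518


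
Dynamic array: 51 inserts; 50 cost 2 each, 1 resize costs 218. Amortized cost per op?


Formula: Amortized cost = Total cost / Operations
Total cost = (50 * 2) + (1 * 218)
Total cost = 100 + 218 = 318
Amortized = 318 / 51 = 6.2353

6.2353


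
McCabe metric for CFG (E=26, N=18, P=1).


Formula: V(G) = E - N + 2P
V(G) = 26 - 18 + 2*1
V(G) = 8 + 2
V(G) = 10

10


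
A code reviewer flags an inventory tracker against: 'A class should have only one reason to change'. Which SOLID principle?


This describes the Single Responsibility Principle (SRP)

Single Responsibility Principle (SRP)


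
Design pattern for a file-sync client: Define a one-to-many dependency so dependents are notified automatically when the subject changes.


This matches the Observer pattern

Observer


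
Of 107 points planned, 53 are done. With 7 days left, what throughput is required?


Formula: Required rate = Remaining points / Days left
Remaining = 107 - 53 = 54 points
Required rate = 54 / 7 = 7.71 points/day

7.71 points/day


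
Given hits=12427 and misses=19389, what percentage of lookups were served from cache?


Formula: hit rate = hits / (hits + misses) * 100
hit rate = 12427 / (12427 + 19389) * 100
hit rate = 12427 / 31816 * 100
hit rate = 39.06%

39.06%


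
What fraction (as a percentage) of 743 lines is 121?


Coverage = covered / total * 100
Coverage = 121 / 743 * 100
Coverage = 16.29%

16.29%


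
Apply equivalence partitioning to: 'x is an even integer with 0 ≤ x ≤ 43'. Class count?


Constraint: even integers in [0, 43]
Class 1: x < 0 — out-of-range invalid
Class 2: x in [0,43] but odd — wrong type invalid
Class 3: x in [0,43] and even — valid
Class 4: x > 43 — out-of-range invalid
Total equivalence classes: 4

4 equivalence classes


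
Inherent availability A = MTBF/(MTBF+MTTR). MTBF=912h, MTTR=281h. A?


Availability = MTBF / (MTBF + MTTR)
Availability = 912 / (912 + 281)
Availability = 912 / 1193
Availability = 76.4459%

76.4459%


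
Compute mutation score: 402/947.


Mutation score = killed / total * 100
Mutation score = 402 / 947 * 100
Mutation score = 42.45%

42.45%


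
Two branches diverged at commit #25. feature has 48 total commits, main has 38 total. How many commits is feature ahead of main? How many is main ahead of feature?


Common ancestor: commit #25
feature commits after divergence: 48 - 25 = 23
main commits after divergence: 38 - 25 = 13
feature is 23 commits ahead of main
main is 13 commits ahead of feature

feature ahead: 23, main ahead: 13


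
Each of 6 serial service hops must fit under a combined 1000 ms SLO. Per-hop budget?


Formula: per_stage = total_budget / stages
per_stage = 1000 / 6
per_stage = 166.67 ms

166.67 ms


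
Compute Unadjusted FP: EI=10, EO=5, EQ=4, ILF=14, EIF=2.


UFP = EI*4 + EO*5 + EQ*4 + ILF*10 + EIF*7
UFP = 10*4 + 5*5 + 4*4 + 14*10 + 2*7
UFP = 40 + 25 + 16 + 140 + 14
UFP = 235

235


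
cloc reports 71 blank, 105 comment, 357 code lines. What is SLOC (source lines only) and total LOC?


Total LOC = blank + comment + code
Total LOC = 71 + 105 + 357 = 533
SLOC (source only) = code = 357

Total LOC: 533, SLOC: 357


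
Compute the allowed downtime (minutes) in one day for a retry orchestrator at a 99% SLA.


Formula: allowed downtime = period * (100 - SLA) / 100
Period (day) = 1440 minutes
Unavailability fraction = (100 - 99.0) / 100
Allowed downtime = 1440 * (100 - 99.0) / 100
Allowed downtime = 14.4 minutes

14.4 minutes


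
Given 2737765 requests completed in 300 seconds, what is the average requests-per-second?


Formula: throughput = requests / seconds
throughput = 2737765 / 300
throughput = 9125.88 requests/second

9125.88 requests/second


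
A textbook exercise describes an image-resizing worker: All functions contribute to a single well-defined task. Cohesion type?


Reasoning: Best: single purpose
Type: Functional cohesion

Functional cohesion


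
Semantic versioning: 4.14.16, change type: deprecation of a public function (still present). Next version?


Current: 4.14.16
Change category: 'deprecation of a public function (still present)' → minor bump
SemVer rule: minor bump → increment MINOR, reset PATCH to 0 (MAJOR unchanged)
New: 4.15.0

4.15.0


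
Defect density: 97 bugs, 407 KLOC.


Defect density = defects / KLOC
Defect density = 97 / 407
Defect density = 0.238 defects/KLOC

0.238 defects/KLOC


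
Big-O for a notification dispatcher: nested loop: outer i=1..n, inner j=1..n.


Reasoning: n iterations times n iterations
Complexity: O(n^2)

O(n^2)


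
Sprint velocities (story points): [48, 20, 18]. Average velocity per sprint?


Formula: Avg velocity = Total points / Number of sprints
Points: [48, 20, 18]
Sum = 48 + 20 + 18 = 86
Avg velocity = 86 / 3 = 28.67 points/sprint

28.67 points/sprint


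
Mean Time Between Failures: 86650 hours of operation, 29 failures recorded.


Formula: MTBF = Total operating time / Number of failures
MTBF = 86650 / 29
MTBF = 2987.93 hours

2987.93 hours


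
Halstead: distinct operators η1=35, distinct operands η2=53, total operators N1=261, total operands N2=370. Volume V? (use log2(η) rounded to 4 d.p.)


Formula: V = N * log2(η), where N = N1 + N2 and η = η1 + η2
η = 35 + 53 = 88
N = 261 + 370 = 631
log2(88) ≈ 6.4594
V = 631 * 6.4594 = 4075.88

4075.88


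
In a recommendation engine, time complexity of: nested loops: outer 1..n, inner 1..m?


Reasoning: product of independent bounds
Complexity: O(n*m)

O(n*m)


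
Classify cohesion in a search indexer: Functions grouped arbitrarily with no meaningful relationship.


Reasoning: Worst: random grouping
Type: Coincidental cohesion

Coincidental cohesion


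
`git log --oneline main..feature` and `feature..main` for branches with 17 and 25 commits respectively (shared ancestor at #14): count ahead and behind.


Common ancestor: commit #14
feature commits after divergence: 17 - 14 = 3
main commits after divergence: 25 - 14 = 11
feature is 3 commits ahead of main
main is 11 commits ahead of feature

feature ahead: 3, main ahead: 11


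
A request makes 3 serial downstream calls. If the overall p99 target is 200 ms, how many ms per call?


Formula: per_stage = total_budget / stages
per_stage = 200 / 3
per_stage = 66.67 ms

66.67 ms


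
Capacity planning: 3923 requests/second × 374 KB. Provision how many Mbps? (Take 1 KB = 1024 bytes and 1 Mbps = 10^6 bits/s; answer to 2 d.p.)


Formula: Mbps = payload_bytes * RPS * 8 / 1e6
Payload per request = 374 KB = 374 * 1024 = 382976 bytes
Total bytes/sec = 382976 * 3923 = 1502414848
Total bits/sec = 1502414848 * 8 = 12019318784
Mbps = 12019318784 / 1e6 = 12019.32

12019.32 Mbps


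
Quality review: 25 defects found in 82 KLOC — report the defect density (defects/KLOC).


Defect density = defects / KLOC
Defect density = 25 / 82
Defect density = 0.305 defects/KLOC

0.305 defects/KLOC


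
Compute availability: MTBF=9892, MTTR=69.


Availability = MTBF / (MTBF + MTTR)
Availability = 9892 / (9892 + 69)
Availability = 9892 / 9961
Availability = 99.3073%

99.3073%


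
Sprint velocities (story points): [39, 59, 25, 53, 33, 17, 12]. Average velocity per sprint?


Formula: Avg velocity = Total points / Number of sprints
Points: [39, 59, 25, 53, 33, 17, 12]
Sum = 39 + 59 + 25 + 53 + 33 + 17 + 12 = 238
Avg velocity = 238 / 7 = 34.0 points/sprint

34.0 points/sprint


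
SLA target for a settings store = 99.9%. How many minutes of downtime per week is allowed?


Formula: allowed downtime = period * (100 - SLA) / 100
Period (week) = 10080 minutes
Unavailability fraction = (100 - 99.9) / 100
Allowed downtime = 10080 * (100 - 99.9) / 100
Allowed downtime = 10.08 minutes

10.08 minutes


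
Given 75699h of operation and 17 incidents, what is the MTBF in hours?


Formula: MTBF = Total operating time / Number of failures
MTBF = 75699 / 17
MTBF = 4452.88 hours

4452.88 hours


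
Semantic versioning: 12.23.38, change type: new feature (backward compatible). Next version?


Current: 12.23.38
Change category: 'new feature (backward compatible)' → minor bump
SemVer rule: minor bump → increment MINOR, reset PATCH to 0 (MAJOR unchanged)
New: 12.24.0

12.24.0


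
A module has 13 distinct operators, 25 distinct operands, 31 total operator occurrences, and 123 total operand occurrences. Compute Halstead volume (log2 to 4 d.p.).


Formula: V = N * log2(η), where N = N1 + N2 and η = η1 + η2
η = 13 + 25 = 38
N = 31 + 123 = 154
log2(38) ≈ 5.2479
V = 154 * 5.2479 = 808.18

808.18


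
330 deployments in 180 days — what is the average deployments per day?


Formula: deployments per day = releases / days
= 330 / 180
= 1.833 deploys/day
(equivalently, 12.83 deploys/week)

1.833 deploys/day


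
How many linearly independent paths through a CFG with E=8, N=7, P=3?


Formula: V(G) = E - N + 2P
V(G) = 8 - 7 + 2*3
V(G) = 1 + 6
V(G) = 7

7


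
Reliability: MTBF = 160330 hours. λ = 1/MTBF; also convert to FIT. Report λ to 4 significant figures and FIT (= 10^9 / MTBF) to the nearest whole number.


Formula: λ = 1 / MTBF; FIT = λ × 1e9 = 1e9 / MTBF
λ = 1 / 160330 ≈ 6.237e-06 failures/hour
FIT = 1e9 / 160330 ≈ 6237 failures per 1e9 hours (nearest whole number)

λ = 6.237e-06 /h, FIT = 6237


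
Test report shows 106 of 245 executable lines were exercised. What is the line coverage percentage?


Coverage = covered / total * 100
Coverage = 106 / 245 * 100
Coverage = 43.27%

43.27%


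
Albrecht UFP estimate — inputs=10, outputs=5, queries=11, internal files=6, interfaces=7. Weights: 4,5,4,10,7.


UFP = EI*4 + EO*5 + EQ*4 + ILF*10 + EIF*7
UFP = 10*4 + 5*5 + 11*4 + 6*10 + 7*7
UFP = 40 + 25 + 44 + 60 + 49
UFP = 218

218


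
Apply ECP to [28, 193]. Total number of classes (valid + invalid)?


Valid range: [28, 193]
Class 1: x < 28 — invalid
Class 2: 28 ≤ x ≤ 193 — valid
Class 3: x > 193 — invalid
Total equivalence classes: 3

3 equivalence classes


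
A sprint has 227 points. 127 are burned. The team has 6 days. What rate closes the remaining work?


Formula: Required rate = Remaining points / Days left
Remaining = 227 - 127 = 100 points
Required rate = 100 / 6 = 16.67 points/day

16.67 points/day


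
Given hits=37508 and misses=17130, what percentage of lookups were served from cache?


Formula: hit rate = hits / (hits + misses) * 100
hit rate = 37508 / (37508 + 17130) * 100
hit rate = 37508 / 54638 * 100
hit rate = 68.65%

68.65%


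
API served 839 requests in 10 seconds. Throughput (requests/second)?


Formula: throughput = requests / seconds
throughput = 839 / 10
throughput = 83.9 requests/second

83.9 requests/second


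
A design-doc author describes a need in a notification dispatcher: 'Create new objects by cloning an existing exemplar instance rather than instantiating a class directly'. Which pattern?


This matches the Prototype pattern

Prototype


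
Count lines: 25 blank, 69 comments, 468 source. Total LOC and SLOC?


Total LOC = blank + comment + code
Total LOC = 25 + 69 + 468 = 562
SLOC (source only) = code = 468

Total LOC: 562, SLOC: 468


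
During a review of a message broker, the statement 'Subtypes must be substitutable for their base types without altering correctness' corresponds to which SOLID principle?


This describes the Liskov Substitution Principle (LSP)

Liskov Substitution Principle (LSP)


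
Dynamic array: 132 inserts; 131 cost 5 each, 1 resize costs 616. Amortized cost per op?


Formula: Amortized cost = Total cost / Operations
Total cost = (131 * 5) + (1 * 616)
Total cost = 655 + 616 = 1271
Amortized = 1271 / 132 = 9.6288

9.6288


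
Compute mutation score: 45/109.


Mutation score = killed / total * 100
Mutation score = 45 / 109 * 100
Mutation score = 41.28%

41.28%


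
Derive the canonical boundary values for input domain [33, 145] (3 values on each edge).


Range: [33, 145]
Boundaries: just below min, min, min+1, max-1, max, just above max
Values: [32, 33, 34, 144, 145, 146]

[32, 33, 34, 144, 145, 146]


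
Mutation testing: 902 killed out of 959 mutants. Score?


Mutation score = killed / total * 100
Mutation score = 902 / 959 * 100
Mutation score = 94.06%

94.06%


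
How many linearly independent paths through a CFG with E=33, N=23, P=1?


Formula: V(G) = E - N + 2P
V(G) = 33 - 23 + 2*1
V(G) = 10 + 2
V(G) = 12

12


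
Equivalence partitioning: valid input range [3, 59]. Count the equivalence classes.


Valid range: [3, 59]
Class 1: x < 3 — invalid
Class 2: 3 ≤ x ≤ 59 — valid
Class 3: x > 59 — invalid
Total equivalence classes: 3

3 equivalence classes


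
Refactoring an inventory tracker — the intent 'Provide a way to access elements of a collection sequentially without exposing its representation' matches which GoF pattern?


This matches the Iterator pattern

Iterator


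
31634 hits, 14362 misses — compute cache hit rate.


Formula: hit rate = hits / (hits + misses) * 100
hit rate = 31634 / (31634 + 14362) * 100
hit rate = 31634 / 45996 * 100
hit rate = 68.78%

68.78%


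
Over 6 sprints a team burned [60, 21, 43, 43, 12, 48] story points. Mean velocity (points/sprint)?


Formula: Avg velocity = Total points / Number of sprints
Points: [60, 21, 43, 43, 12, 48]
Sum = 60 + 21 + 43 + 43 + 12 + 48 = 227
Avg velocity = 227 / 6 = 37.83 points/sprint

37.83 points/sprint


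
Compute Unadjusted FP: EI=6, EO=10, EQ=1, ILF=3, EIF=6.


UFP = EI*4 + EO*5 + EQ*4 + ILF*10 + EIF*7
UFP = 6*4 + 10*5 + 1*4 + 3*10 + 6*7
UFP = 24 + 50 + 4 + 30 + 42
UFP = 150

150


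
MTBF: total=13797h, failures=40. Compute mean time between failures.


Formula: MTBF = Total operating time / Number of failures
MTBF = 13797 / 40
MTBF = 344.93 hours

344.93 hours


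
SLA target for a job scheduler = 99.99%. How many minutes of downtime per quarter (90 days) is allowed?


Formula: allowed downtime = period * (100 - SLA) / 100
Period (quarter (90 days)) = 129600 minutes
Unavailability fraction = (100 - 99.99) / 100
Allowed downtime = 129600 * (100 - 99.99) / 100
Allowed downtime = 12.96 minutes

12.96 minutes


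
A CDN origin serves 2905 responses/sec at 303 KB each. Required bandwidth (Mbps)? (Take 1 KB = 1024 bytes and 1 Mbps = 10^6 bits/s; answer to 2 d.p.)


Formula: Mbps = payload_bytes * RPS * 8 / 1e6
Payload per request = 303 KB = 303 * 1024 = 310272 bytes
Total bytes/sec = 310272 * 2905 = 901340160
Total bits/sec = 901340160 * 8 = 7210721280
Mbps = 7210721280 / 1e6 = 7210.72

7210.72 Mbps


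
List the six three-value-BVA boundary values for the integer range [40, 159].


Range: [40, 159]
Boundaries: just below min, min, min+1, max-1, max, just above max
Values: [39, 40, 41, 158, 159, 160]

[39, 40, 41, 158, 159, 160]


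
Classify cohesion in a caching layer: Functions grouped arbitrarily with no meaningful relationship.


Reasoning: Worst: random grouping
Type: Coincidental cohesion

Coincidental cohesion


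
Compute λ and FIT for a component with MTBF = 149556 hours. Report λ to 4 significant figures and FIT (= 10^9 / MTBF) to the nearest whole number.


Formula: λ = 1 / MTBF; FIT = λ × 1e9 = 1e9 / MTBF
λ = 1 / 149556 ≈ 6.686e-06 failures/hour
FIT = 1e9 / 149556 ≈ 6686 failures per 1e9 hours (nearest whole number)

λ = 6.686e-06 /h, FIT = 6686


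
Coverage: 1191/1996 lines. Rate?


Coverage = covered / total * 100
Coverage = 1191 / 1996 * 100
Coverage = 59.67%

59.67%


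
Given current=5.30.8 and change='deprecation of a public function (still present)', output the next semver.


Current: 5.30.8
Change category: 'deprecation of a public function (still present)' → minor bump
SemVer rule: minor bump → increment MINOR, reset PATCH to 0 (MAJOR unchanged)
New: 5.31.0

5.31.0


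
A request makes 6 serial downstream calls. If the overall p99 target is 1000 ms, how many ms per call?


Formula: per_stage = total_budget / stages
per_stage = 1000 / 6
per_stage = 166.67 ms

166.67 ms


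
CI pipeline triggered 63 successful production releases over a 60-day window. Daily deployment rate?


Formula: deployments per day = releases / days
= 63 / 60
= 1.05 deploys/day
(equivalently, 7.35 deploys/week)

1.05 deploys/day


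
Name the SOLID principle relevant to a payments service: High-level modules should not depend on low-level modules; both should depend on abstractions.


This describes the Dependency Inversion Principle (DIP)

Dependency Inversion Principle (DIP)


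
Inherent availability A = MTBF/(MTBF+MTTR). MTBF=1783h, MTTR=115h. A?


Availability = MTBF / (MTBF + MTTR)
Availability = 1783 / (1783 + 115)
Availability = 1783 / 1898
Availability = 93.941%

93.941%


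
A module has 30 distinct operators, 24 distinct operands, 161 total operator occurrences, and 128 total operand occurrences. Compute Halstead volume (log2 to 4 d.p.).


Formula: V = N * log2(η), where N = N1 + N2 and η = η1 + η2
η = 30 + 24 = 54
N = 161 + 128 = 289
log2(54) ≈ 5.7549
V = 289 * 5.7549 = 1663.17

1663.17


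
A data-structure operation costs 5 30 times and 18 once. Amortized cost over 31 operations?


Formula: Amortized cost = Total cost / Operations
Total cost = (30 * 5) + (1 * 18)
Total cost = 150 + 18 = 168
Amortized = 168 / 31 = 5.4194

5.4194


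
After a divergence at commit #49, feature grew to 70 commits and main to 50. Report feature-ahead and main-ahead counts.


Common ancestor: commit #49
feature commits after divergence: 70 - 49 = 21
main commits after divergence: 50 - 49 = 1
feature is 21 commits ahead of main
main is 1 commits ahead of feature

feature ahead: 21, main ahead: 1


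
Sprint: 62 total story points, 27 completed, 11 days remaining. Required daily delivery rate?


Formula: Required rate = Remaining points / Days left
Remaining = 62 - 27 = 35 points
Required rate = 35 / 11 = 3.18 points/day

3.18 points/day


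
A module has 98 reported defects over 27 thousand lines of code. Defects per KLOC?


Defect density = defects / KLOC
Defect density = 98 / 27
Defect density = 3.63 defects/KLOC

3.63 defects/KLOC


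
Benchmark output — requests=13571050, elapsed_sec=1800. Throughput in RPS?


Formula: throughput = requests / seconds
throughput = 13571050 / 1800
throughput = 7539.47 requests/second

7539.47 requests/second


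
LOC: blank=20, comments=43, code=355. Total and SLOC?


Total LOC = blank + comment + code
Total LOC = 20 + 43 + 355 = 418
SLOC (source only) = code = 355

Total LOC: 418, SLOC: 355


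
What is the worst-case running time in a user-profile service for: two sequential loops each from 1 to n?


Reasoning: sequential dominates: O(n) + O(n) = O(n)
Complexity: O(n)

O(n)


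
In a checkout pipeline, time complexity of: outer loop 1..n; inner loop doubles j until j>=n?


Reasoning: linear outer times logarithmic inner
Complexity: O(n log n)

O(n log n)


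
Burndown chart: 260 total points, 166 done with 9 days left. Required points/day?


Formula: Required rate = Remaining points / Days left
Remaining = 260 - 166 = 94 points
Required rate = 94 / 9 = 10.44 points/day

10.44 points/day


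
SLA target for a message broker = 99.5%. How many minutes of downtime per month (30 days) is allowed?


Formula: allowed downtime = period * (100 - SLA) / 100
Period (month (30 days)) = 43200 minutes
Unavailability fraction = (100 - 99.5) / 100
Allowed downtime = 43200 * (100 - 99.5) / 100
Allowed downtime = 216.0 minutes

216.0 minutes


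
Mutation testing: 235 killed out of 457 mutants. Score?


Mutation score = killed / total * 100
Mutation score = 235 / 457 * 100
Mutation score = 51.42%

51.42%


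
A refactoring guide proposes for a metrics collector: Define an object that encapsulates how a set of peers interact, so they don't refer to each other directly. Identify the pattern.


This matches the Mediator pattern

Mediator


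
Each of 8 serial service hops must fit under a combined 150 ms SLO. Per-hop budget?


Formula: per_stage = total_budget / stages
per_stage = 150 / 8
per_stage = 18.75 ms

18.75 ms


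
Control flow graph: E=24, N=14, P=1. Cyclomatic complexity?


Formula: V(G) = E - N + 2P
V(G) = 24 - 14 + 2*1
V(G) = 10 + 2
V(G) = 12

12


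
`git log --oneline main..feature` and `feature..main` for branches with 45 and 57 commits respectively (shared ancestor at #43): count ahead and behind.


Common ancestor: commit #43
feature commits after divergence: 45 - 43 = 2
main commits after divergence: 57 - 43 = 14
feature is 2 commits ahead of main
main is 14 commits ahead of feature

feature ahead: 2, main ahead: 14


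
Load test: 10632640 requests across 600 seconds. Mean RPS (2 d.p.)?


Formula: throughput = requests / seconds
throughput = 10632640 / 600
throughput = 17721.07 requests/second

17721.07 requests/second


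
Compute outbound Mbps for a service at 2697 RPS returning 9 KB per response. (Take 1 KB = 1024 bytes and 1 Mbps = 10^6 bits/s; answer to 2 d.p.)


Formula: Mbps = payload_bytes * RPS * 8 / 1e6
Payload per request = 9 KB = 9 * 1024 = 9216 bytes
Total bytes/sec = 9216 * 2697 = 24855552
Total bits/sec = 24855552 * 8 = 198844416
Mbps = 198844416 / 1e6 = 198.84

198.84 Mbps


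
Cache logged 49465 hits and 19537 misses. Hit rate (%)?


Formula: hit rate = hits / (hits + misses) * 100
hit rate = 49465 / (49465 + 19537) * 100
hit rate = 49465 / 69002 * 100
hit rate = 71.69%

71.69%


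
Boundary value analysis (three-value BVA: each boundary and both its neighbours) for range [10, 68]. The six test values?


Range: [10, 68]
Boundaries: just below min, min, min+1, max-1, max, just above max
Values: [9, 10, 11, 67, 68, 69]

[9, 10, 11, 67, 68, 69]


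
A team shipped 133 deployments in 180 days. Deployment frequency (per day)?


Formula: deployments per day = releases / days
= 133 / 180
= 0.739 deploys/day
(equivalently, 5.17 deploys/week)

0.739 deploys/day


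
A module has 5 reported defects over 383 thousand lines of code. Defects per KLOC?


Defect density = defects / KLOC
Defect density = 5 / 383
Defect density = 0.013 defects/KLOC

0.013 defects/KLOC


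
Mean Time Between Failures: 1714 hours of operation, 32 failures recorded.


Formula: MTBF = Total operating time / Number of failures
MTBF = 1714 / 32
MTBF = 53.56 hours

53.56 hours


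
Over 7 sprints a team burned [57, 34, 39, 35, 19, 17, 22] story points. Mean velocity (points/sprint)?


Formula: Avg velocity = Total points / Number of sprints
Points: [57, 34, 39, 35, 19, 17, 22]
Sum = 57 + 34 + 39 + 35 + 19 + 17 + 22 = 223
Avg velocity = 223 / 7 = 31.86 points/sprint

31.86 points/sprint


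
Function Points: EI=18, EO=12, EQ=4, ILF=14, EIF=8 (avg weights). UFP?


UFP = EI*4 + EO*5 + EQ*4 + ILF*10 + EIF*7
UFP = 18*4 + 12*5 + 4*4 + 14*10 + 8*7
UFP = 72 + 60 + 16 + 140 + 56
UFP = 344

344


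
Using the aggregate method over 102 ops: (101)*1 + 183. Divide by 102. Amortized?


Formula: Amortized cost = Total cost / Operations
Total cost = (101 * 1) + (1 * 183)
Total cost = 101 + 183 = 284
Amortized = 284 / 102 = 2.7843

2.7843


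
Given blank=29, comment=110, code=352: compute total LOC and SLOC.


Total LOC = blank + comment + code
Total LOC = 29 + 110 + 352 = 491
SLOC (source only) = code = 352

Total LOC: 491, SLOC: 352


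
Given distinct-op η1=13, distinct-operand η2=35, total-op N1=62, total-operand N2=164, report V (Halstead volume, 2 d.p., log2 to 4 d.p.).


Formula: V = N * log2(η), where N = N1 + N2 and η = η1 + η2
η = 13 + 35 = 48
N = 62 + 164 = 226
log2(48) ≈ 5.5850
V = 226 * 5.5850 = 1262.21

1262.21


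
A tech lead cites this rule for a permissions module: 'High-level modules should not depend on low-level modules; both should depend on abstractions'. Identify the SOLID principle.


This describes the Dependency Inversion Principle (DIP)

Dependency Inversion Principle (DIP)


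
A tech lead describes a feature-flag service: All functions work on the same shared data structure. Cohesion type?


Reasoning: Functions share data
Type: Communicational cohesion

Communicational cohesion


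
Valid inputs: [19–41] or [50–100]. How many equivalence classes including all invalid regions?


Valid ranges: [19,41] and [50,100]
Class 1: x < 19 — invalid
Class 2: 19 ≤ x ≤ 41 — valid
Class 3: 41 < x < 50 — invalid (gap between ranges)
Class 4: 50 ≤ x ≤ 100 — valid
Class 5: x > 100 — invalid
Total equivalence classes: 5

5 equivalence classes


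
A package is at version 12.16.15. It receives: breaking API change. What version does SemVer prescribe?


Current: 12.16.15
Change category: 'breaking API change' → major bump
SemVer rule: major bump → increment MAJOR, reset MINOR and PATCH to 0
New: 13.0.0

13.0.0
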